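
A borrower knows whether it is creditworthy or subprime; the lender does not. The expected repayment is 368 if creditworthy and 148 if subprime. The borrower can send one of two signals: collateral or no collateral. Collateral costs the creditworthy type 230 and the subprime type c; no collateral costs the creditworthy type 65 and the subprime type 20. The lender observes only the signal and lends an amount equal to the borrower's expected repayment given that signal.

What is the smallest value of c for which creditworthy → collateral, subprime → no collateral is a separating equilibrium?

240

Under separation: collateral → creditworthy (pays 368); no collateral → subprime (pays 148).
Creditworthy: 368 − 230 = 138 ≥ 148 − 65 = 83. Holds regardless of c. ✓
Subprime: 148 − 20 ≥ 368 − c, so c ≥ 368 − 128 = 240.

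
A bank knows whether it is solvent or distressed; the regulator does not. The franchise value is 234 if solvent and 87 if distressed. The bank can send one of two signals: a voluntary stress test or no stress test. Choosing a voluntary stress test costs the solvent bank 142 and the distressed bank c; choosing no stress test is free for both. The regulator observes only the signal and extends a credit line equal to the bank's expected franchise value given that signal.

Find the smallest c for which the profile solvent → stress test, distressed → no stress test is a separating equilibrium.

147

Under separation: stress test → solvent (pays 234); no stress test → distressed (pays 87).
Solvent: 234 − 142 = 92 ≥ 87 − 0 = 87. Holds regardless of c. ✓
Distressed: 87 − 0 ≥ 234 − c, so c ≥ 234 − 87 = 147.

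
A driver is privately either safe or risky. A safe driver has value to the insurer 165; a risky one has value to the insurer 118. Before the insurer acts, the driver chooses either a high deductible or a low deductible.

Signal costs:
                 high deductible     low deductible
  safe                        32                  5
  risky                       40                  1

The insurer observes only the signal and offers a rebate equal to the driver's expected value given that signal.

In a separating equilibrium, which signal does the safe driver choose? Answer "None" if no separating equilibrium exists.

None

Try safe → high deductible, risky → low deductible:
  If types separate, high deductible earns payment 165 and low deductible earns 118.
  Safe: high deductible gives 165 − 32 = 133; low deductible gives 118 − 5 = 113. No deviation. ✓
  Risky: low deductible gives 118 − 1 = 117; high deductible gives 165 − 40 = 125. Would deviate. ✗
Try safe → low deductible, risky → high deductible:
  If types separate, low deductible earns payment 165 and high deductible earns 118.
  Safe: low deductible gives 165 − 5 = 160; high deductible gives 118 − 32 = 86. No deviation. ✓
  Risky: high deductible gives 118 − 40 = 78; low deductible gives 165 − 1 = 164. Would deviate. ✗
Neither assignment is incentive-compatible.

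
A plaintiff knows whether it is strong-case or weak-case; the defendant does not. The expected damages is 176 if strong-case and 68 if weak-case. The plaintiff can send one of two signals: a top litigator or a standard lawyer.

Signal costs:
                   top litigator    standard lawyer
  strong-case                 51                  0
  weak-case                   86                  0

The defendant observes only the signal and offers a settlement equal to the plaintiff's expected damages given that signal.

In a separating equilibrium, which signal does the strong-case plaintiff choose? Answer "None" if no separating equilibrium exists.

None

Try strong-case → top litigator, weak-case → standard lawyer:
  If types separate, top litigator earns payment 176 and standard lawyer earns 68.
  Strong-case: top litigator gives 176 − 51 = 125; standard lawyer gives 68 − 0 = 68. No deviation. ✓
  Weak-case: standard lawyer gives 68 − 0 = 68; top litigator gives 176 − 86 = 90. Would deviate. ✗
Try strong-case → standard lawyer, weak-case → top litigator:
  If types separate, standard lawyer earns payment 176 and top litigator earns 68.
  Strong-case: standard lawyer gives 176 − 0 = 176; top litigator gives 68 − 51 = 17. No deviation. ✓
  Weak-case: top litigator gives 68 − 86 = -18; standard lawyer gives 176 − 0 = 176. Would deviate. ✗
Neither assignment is incentive-compatible.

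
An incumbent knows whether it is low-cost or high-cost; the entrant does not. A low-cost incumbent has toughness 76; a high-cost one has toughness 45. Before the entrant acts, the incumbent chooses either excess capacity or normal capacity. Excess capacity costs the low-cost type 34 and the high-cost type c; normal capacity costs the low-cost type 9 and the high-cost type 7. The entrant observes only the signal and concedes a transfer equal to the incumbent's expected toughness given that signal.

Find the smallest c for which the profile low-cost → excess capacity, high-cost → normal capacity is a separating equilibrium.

38

Under separation: excess capacity → low-cost (pays 76); normal capacity → high-cost (pays 45).
Low-cost: 76 − 34 = 42 ≥ 45 − 9 = 36. Holds regardless of c. ✓
High-cost: 45 − 7 ≥ 76 − c, so c ≥ 76 − 38 = 38.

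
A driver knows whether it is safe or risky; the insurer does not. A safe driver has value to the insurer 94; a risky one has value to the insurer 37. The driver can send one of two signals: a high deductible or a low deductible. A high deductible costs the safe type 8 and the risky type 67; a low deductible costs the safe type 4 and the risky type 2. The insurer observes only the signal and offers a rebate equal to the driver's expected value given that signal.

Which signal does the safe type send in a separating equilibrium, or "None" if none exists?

high deductible

Try safe → high deductible, risky → low deductible:
  Under separation the insurer infers type exactly: high deductible → safe (pays 94), low deductible → risky (pays 37).
  Safe: high deductible gives 94 − 8 = 86; low deductible gives 37 − 4 = 33. No deviation. ✓
  Risky: low deductible gives 37 − 2 = 35; high deductible gives 94 − 67 = 27. No deviation. ✓
Both hold — the safe type sends high deductible.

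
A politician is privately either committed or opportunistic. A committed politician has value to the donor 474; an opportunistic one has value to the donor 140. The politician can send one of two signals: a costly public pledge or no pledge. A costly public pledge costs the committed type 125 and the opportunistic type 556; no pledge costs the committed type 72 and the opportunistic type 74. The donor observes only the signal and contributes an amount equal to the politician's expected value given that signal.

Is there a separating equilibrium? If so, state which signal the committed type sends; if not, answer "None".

pledge

Try committed → pledge, opportunistic → no pledge:
  If types separate, pledge earns payment 474 and no pledge earns 140.
  Committed: pledge gives 474 − 125 = 349; no pledge gives 140 − 72 = 68. No deviation. ✓
  Opportunistic: no pledge gives 140 − 74 = 66; pledge gives 474 − 556 = -82. No deviation. ✓
Both hold — the committed type sends pledge.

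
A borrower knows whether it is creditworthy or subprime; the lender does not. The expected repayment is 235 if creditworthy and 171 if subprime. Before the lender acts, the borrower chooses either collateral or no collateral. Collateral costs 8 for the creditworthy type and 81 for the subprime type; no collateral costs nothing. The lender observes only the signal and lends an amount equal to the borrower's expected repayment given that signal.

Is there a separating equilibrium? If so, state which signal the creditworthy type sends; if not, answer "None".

collateral

Try creditworthy → collateral, subprime → no collateral:
  Under separation the lender infers type exactly: collateral → creditworthy (pays 235), no collateral → subprime (pays 171).
  Creditworthy: collateral gives 235 − 8 = 227; no collateral gives 171 − 0 = 171. No deviation. ✓
  Subprime: no collateral gives 171 − 0 = 171; collateral gives 235 − 81 = 154. No deviation. ✓
Both hold — the creditworthy type sends collateral.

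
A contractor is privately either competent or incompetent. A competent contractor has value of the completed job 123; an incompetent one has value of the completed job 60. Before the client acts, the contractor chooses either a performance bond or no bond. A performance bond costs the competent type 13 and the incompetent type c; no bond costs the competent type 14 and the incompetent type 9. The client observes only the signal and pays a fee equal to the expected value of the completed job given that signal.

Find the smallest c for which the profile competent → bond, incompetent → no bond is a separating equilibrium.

72

Under separation: bond → competent (pays 123); no bond → incompetent (pays 60).
Competent: 123 − 13 = 110 ≥ 60 − 14 = 46. Holds regardless of c. ✓
Incompetent: 60 − 9 ≥ 123 − c, so c ≥ 123 − 51 = 72.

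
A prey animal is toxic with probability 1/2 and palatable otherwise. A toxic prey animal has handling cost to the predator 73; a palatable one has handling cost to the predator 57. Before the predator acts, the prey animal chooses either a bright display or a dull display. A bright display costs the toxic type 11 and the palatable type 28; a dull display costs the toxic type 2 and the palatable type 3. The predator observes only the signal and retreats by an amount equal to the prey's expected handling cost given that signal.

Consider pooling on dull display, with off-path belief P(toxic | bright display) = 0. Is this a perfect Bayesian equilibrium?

On the equilibrium path (dull display) the predator holds the prior 1/2 and pays 1/2·73 + 1/2·57 = 65. Off-path (bright display) belief 0 gives 0·73 + 1·57 = 57.
Toxic: dull display gives 65 − 2 = 63; bright display gives 57 − 11 = 46. Stays. ✓
Palatable: dull display gives 65 − 3 = 62; bright display gives 57 − 28 = 29. Stays. ✓
Beliefs are Bayes-consistent on-path and both types best-respond.

Yes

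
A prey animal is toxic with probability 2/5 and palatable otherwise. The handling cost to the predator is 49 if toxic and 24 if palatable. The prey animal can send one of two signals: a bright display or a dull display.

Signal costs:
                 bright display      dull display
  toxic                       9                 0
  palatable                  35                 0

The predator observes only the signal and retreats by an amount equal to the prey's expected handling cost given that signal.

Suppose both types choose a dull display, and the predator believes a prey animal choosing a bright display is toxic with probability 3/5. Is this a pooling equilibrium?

At the pooled signal (dull display) the predator holds the prior 2/5 and pays 2/5·49 + 3/5·24 = 34. Off-path (bright display) belief 3/5 gives 3/5·49 + 2/5·24 = 39.
Toxic: dull display gives 34 − 0 = 34; bright display gives 39 − 9 = 30. Stays. ✓
Palatable: dull display gives 34 − 0 = 34; bright display gives 39 − 35 = 4. Stays. ✓

Yes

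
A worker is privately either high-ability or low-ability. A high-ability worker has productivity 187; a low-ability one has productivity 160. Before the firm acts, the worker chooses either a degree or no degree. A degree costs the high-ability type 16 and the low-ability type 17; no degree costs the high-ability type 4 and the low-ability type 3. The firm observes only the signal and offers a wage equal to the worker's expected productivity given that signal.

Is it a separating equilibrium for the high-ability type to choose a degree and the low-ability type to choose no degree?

No

If types separate, degree earns payment 187 and no degree earns 160.
High-ability: degree gives 187 − 16 = 171; no degree gives 160 − 4 = 156. No deviation. ✓
Low-ability: no degree gives 160 − 3 = 157; degree gives 187 − 17 = 170. Would deviate. ✗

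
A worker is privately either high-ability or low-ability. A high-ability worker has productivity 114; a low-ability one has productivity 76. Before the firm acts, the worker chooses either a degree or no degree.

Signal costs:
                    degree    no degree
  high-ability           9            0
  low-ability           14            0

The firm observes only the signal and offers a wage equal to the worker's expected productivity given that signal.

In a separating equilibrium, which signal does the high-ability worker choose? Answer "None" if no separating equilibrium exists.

None

Try high-ability → degree, low-ability → no degree:
  If types separate, degree earns payment 114 and no degree earns 76.
  High-ability: degree gives 114 − 9 = 105; no degree gives 76 − 0 = 76. No deviation. ✓
  Low-ability: no degree gives 76 − 0 = 76; degree gives 114 − 14 = 100. Would deviate. ✗
Try high-ability → no degree, low-ability → degree:
  If types separate, no degree earns payment 114 and degree earns 76.
  High-ability: no degree gives 114 − 0 = 114; degree gives 76 − 9 = 67. No deviation. ✓
  Low-ability: degree gives 76 − 14 = 62; no degree gives 114 − 0 = 114. Would deviate. ✗
Neither assignment is incentive-compatible.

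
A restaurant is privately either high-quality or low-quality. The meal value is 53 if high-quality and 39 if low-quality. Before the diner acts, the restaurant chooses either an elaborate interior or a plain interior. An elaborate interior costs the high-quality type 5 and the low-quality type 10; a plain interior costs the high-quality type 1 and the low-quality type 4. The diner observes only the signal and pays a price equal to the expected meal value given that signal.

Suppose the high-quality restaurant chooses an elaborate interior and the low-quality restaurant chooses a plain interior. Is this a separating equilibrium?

No

Under separation the diner infers type exactly: elaborate interior → high-quality (pays 53), plain interior → low-quality (pays 39).
High-quality: elaborate interior gives 53 − 5 = 48; plain interior gives 39 − 1 = 38. No deviation. ✓
Low-quality: plain interior gives 39 − 4 = 35; elaborate interior gives 53 − 10 = 43. Would deviate. ✗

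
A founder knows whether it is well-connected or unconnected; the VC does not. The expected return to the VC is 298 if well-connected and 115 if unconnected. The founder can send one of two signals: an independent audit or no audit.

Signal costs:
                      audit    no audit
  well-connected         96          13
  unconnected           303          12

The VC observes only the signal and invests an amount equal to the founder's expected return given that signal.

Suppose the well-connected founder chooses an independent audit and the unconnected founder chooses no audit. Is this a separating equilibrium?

Yes

If types separate, audit earns payment 298 and no audit earns 115.
Well-connected: audit gives 298 − 96 = 202; no audit gives 115 − 13 = 102. No deviation. ✓
Unconnected: no audit gives 115 − 12 = 103; audit gives 298 − 303 = -5. No deviation. ✓
Both incentive constraints hold.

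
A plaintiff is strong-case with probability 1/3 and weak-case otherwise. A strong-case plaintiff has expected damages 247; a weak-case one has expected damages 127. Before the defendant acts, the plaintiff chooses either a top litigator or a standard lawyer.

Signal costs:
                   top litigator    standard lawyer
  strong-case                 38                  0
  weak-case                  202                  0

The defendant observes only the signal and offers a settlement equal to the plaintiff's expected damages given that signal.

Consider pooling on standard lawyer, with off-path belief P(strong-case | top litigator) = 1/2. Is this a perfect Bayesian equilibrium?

At the pooled signal (standard lawyer) the defendant holds the prior 1/3 and pays 1/3·247 + 2/3·127 = 167. Off-path (top litigator) belief 1/2 gives 1/2·247 + 1/2·127 = 187.
Strong-case: standard lawyer gives 167 − 0 = 167; top litigator gives 187 − 38 = 149. Stays. ✓
Weak-case: standard lawyer gives 167 − 0 = 167; top litigator gives 187 − 202 = -15. Stays. ✓

Yes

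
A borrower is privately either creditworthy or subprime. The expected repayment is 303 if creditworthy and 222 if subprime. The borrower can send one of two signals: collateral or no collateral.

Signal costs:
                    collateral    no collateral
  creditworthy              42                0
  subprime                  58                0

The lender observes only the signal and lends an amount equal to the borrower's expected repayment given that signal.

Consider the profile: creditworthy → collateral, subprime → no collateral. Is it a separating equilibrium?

No

Under separation the lender infers type exactly: collateral → creditworthy (pays 303), no collateral → subprime (pays 222).
Creditworthy: collateral gives 303 − 42 = 261; no collateral gives 222 − 0 = 222. No deviation. ✓
Subprime: no collateral gives 222 − 0 = 222; collateral gives 303 − 58 = 245. Would deviate. ✗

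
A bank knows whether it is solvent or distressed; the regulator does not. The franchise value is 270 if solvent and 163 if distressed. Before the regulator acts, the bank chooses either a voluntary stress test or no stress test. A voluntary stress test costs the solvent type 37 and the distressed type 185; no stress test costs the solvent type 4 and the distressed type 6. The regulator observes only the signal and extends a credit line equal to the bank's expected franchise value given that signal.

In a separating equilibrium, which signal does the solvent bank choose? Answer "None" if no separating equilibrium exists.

Try solvent → stress test, distressed → no stress test:
  If types separate, stress test earns payment 270 and no stress test earns 163.
  Solvent: stress test gives 270 − 37 = 233; no stress test gives 163 − 4 = 159. No deviation. ✓
  Distressed: no stress test gives 163 − 6 = 157; stress test gives 270 − 185 = 85. No deviation. ✓
Both hold — the solvent type sends stress test.

stress test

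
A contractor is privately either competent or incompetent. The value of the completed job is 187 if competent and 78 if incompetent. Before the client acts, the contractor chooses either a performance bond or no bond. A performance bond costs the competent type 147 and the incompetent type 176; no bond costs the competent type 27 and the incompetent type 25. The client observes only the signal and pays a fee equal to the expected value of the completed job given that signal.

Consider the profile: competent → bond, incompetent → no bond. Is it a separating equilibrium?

No

If types separate, bond earns payment 187 and no bond earns 78.
Competent: bond gives 187 − 147 = 40; no bond gives 78 − 27 = 51. Would deviate. ✗
Incompetent: no bond gives 78 − 25 = 53; bond gives 187 − 176 = 11. No deviation. ✓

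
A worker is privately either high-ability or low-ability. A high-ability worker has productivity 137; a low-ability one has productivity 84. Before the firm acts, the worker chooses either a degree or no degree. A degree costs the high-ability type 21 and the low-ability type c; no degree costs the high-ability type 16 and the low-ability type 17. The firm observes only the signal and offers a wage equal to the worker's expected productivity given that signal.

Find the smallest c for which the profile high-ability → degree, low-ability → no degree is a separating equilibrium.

70

Under separation: degree → high-ability (pays 137); no degree → low-ability (pays 84).
High-ability: 137 − 21 = 116 ≥ 84 − 16 = 68. Holds regardless of c. ✓
Low-ability: 84 − 17 ≥ 137 − c, so c ≥ 137 − 67 = 70.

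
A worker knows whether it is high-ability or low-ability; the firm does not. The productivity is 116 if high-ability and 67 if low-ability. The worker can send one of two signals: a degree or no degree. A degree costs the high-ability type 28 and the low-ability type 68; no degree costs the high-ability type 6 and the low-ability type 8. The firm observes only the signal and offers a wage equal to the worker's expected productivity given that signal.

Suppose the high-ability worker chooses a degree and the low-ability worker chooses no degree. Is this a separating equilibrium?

Yes

If types separate, degree earns payment 116 and no degree earns 67.
High-ability: degree gives 116 − 28 = 88; no degree gives 67 − 6 = 61. No deviation. ✓
Low-ability: no degree gives 67 − 8 = 59; degree gives 116 − 68 = 48. No deviation. ✓
Both incentive constraints hold.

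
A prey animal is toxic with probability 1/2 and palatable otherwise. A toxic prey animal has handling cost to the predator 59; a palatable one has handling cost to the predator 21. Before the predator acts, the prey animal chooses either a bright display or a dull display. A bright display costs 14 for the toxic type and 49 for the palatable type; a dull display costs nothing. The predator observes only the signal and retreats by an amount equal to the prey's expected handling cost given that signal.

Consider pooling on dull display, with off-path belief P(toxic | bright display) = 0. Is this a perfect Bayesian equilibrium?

Yes

On the equilibrium path (dull display) the predator holds the prior 1/2 and pays 1/2·59 + 1/2·21 = 40. Off-path (bright display) belief 0 gives 0·59 + 1·21 = 21.
Toxic: dull display gives 40 − 0 = 40; bright display gives 21 − 14 = 7. Stays. ✓
Palatable: dull display gives 40 − 0 = 40; bright display gives 21 − 49 = -28. Stays. ✓
Beliefs are Bayes-consistent on-path and both types best-respond.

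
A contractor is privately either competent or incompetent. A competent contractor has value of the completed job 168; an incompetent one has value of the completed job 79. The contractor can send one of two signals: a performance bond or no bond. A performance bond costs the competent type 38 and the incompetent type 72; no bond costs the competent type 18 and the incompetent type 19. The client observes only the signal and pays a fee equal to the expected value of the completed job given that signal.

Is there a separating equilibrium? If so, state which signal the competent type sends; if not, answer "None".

Try competent → bond, incompetent → no bond:
  Under separation the client infers type exactly: bond → competent (pays 168), no bond → incompetent (pays 79).
  Competent: bond gives 168 − 38 = 130; no bond gives 79 − 18 = 61. No deviation. ✓
  Incompetent: no bond gives 79 − 19 = 60; bond gives 168 − 72 = 96. Would deviate. ✗
Try competent → no bond, incompetent → bond:
  Under separation the client infers type exactly: no bond → competent (pays 168), bond → incompetent (pays 79).
  Competent: no bond gives 168 − 18 = 150; bond gives 79 − 38 = 41. No deviation. ✓
  Incompetent: bond gives 79 − 72 = 7; no bond gives 168 − 19 = 149. Would deviate. ✗
Neither assignment is incentive-compatible.

None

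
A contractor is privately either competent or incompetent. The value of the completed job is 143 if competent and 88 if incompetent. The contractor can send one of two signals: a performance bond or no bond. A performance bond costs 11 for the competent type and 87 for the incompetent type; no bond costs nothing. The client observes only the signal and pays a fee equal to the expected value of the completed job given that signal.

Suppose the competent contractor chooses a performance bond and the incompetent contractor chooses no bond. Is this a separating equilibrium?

Yes

If types separate, bond earns payment 143 and no bond earns 88.
Competent: bond gives 143 − 11 = 132; no bond gives 88 − 0 = 88. No deviation. ✓
Incompetent: no bond gives 88 − 0 = 88; bond gives 143 − 87 = 56. No deviation. ✓
Neither type gains from mimicking the other.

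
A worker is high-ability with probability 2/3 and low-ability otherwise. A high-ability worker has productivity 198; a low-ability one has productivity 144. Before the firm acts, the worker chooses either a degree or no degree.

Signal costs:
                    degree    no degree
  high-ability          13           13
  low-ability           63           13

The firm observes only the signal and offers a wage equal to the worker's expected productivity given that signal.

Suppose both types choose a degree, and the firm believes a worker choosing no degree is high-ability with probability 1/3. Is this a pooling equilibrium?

At the pooled signal (degree) the firm holds the prior 2/3 and pays 2/3·198 + 1/3·144 = 180. Off-path (no degree) belief 1/3 gives 1/3·198 + 2/3·144 = 162.
High-ability: degree gives 180 − 13 = 167; no degree gives 162 − 13 = 149. Stays. ✓
Low-ability: degree gives 180 − 63 = 117; no degree gives 162 − 13 = 149. Deviates. ✗

No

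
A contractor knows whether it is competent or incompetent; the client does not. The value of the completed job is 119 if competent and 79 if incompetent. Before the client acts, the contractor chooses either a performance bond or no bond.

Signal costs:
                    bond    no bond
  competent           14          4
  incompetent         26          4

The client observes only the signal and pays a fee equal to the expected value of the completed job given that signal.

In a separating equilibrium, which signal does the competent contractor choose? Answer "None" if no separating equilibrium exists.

None

Try competent → bond, incompetent → no bond:
  If types separate, bond earns payment 119 and no bond earns 79.
  Competent: bond gives 119 − 14 = 105; no bond gives 79 − 4 = 75. No deviation. ✓
  Incompetent: no bond gives 79 − 4 = 75; bond gives 119 − 26 = 93. Would deviate. ✗
Try competent → no bond, incompetent → bond:
  If types separate, no bond earns payment 119 and bond earns 79.
  Competent: no bond gives 119 − 4 = 115; bond gives 79 − 14 = 65. No deviation. ✓
  Incompetent: bond gives 79 − 26 = 53; no bond gives 119 − 4 = 115. Would deviate. ✗
Neither assignment is incentive-compatible.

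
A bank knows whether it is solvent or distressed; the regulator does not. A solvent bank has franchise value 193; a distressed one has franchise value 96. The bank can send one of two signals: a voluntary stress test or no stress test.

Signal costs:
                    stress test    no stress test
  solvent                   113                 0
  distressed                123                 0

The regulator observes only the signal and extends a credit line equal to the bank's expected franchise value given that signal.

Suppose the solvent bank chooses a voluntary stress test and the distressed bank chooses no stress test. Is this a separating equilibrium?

Under separation the regulator infers type exactly: stress test → solvent (pays 193), no stress test → distressed (pays 96).
Solvent: stress test gives 193 − 113 = 80; no stress test gives 96 − 0 = 96. Would deviate. ✗
Distressed: no stress test gives 96 − 0 = 96; stress test gives 193 − 123 = 70. No deviation. ✓

No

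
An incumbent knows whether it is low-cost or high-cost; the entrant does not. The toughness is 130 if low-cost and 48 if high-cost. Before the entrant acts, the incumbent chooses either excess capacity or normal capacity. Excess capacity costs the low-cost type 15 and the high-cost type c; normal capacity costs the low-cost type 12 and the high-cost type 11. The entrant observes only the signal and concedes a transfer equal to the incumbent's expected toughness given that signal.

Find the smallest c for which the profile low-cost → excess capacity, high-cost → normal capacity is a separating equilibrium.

Under separation: excess capacity → low-cost (pays 130); normal capacity → high-cost (pays 48).
Low-cost: 130 − 15 = 115 ≥ 48 − 12 = 36. Holds regardless of c. ✓
High-cost: 48 − 11 ≥ 130 − c, so c ≥ 130 − 37 = 93.

93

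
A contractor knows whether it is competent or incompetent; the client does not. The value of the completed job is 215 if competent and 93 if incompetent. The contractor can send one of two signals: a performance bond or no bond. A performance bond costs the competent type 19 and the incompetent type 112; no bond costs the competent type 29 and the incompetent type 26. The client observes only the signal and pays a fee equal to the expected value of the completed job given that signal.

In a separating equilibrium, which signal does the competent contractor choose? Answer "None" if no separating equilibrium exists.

None

Try competent → bond, incompetent → no bond:
  Under separation the client infers type exactly: bond → competent (pays 215), no bond → incompetent (pays 93).
  Competent: bond gives 215 − 19 = 196; no bond gives 93 − 29 = 64. No deviation. ✓
  Incompetent: no bond gives 93 − 26 = 67; bond gives 215 − 112 = 103. Would deviate. ✗
Try competent → no bond, incompetent → bond:
  Under separation the client infers type exactly: no bond → competent (pays 215), bond → incompetent (pays 93).
  Competent: no bond gives 215 − 29 = 186; bond gives 93 − 19 = 74. No deviation. ✓
  Incompetent: bond gives 93 − 112 = -19; no bond gives 215 − 26 = 189. Would deviate. ✗
Neither assignment is incentive-compatible.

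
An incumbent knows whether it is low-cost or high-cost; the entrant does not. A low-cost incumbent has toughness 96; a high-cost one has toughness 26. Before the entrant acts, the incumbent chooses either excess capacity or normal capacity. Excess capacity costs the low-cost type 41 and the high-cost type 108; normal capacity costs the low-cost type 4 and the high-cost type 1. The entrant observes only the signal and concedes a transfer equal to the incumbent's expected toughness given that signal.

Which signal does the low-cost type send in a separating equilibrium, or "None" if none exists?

excess capacity

Try low-cost → excess capacity, high-cost → normal capacity:
  If types separate, excess capacity earns payment 96 and normal capacity earns 26.
  Low-cost: excess capacity gives 96 − 41 = 55; normal capacity gives 26 − 4 = 22. No deviation. ✓
  High-cost: normal capacity gives 26 − 1 = 25; excess capacity gives 96 − 108 = -12. No deviation. ✓
Both hold — the low-cost type sends excess capacity.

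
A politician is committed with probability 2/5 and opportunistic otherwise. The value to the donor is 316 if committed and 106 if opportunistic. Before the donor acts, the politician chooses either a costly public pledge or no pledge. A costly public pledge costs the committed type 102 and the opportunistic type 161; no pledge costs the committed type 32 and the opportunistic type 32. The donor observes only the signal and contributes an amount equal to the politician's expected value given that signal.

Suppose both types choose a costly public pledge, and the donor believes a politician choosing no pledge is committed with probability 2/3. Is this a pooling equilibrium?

No

On the equilibrium path (pledge) the donor holds the prior 2/5 and pays 2/5·316 + 3/5·106 = 190. Off-path (no pledge) belief 2/3 gives 2/3·316 + 1/3·106 = 246.
Committed: pledge gives 190 − 102 = 88; no pledge gives 246 − 32 = 214. Deviates. ✗
Opportunistic: pledge gives 190 − 161 = 29; no pledge gives 246 − 32 = 214. Deviates. ✗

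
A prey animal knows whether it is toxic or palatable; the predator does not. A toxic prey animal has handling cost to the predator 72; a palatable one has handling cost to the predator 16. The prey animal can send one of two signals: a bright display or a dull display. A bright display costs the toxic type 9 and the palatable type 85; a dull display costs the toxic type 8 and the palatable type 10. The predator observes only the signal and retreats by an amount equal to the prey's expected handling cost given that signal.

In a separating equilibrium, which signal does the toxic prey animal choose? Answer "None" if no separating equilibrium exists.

Try toxic → bright display, palatable → dull display:
  If types separate, bright display earns payment 72 and dull display earns 16.
  Toxic: bright display gives 72 − 9 = 63; dull display gives 16 − 8 = 8. No deviation. ✓
  Palatable: dull display gives 16 − 10 = 6; bright display gives 72 − 85 = -13. No deviation. ✓
Both hold — the toxic type sends bright display.

bright display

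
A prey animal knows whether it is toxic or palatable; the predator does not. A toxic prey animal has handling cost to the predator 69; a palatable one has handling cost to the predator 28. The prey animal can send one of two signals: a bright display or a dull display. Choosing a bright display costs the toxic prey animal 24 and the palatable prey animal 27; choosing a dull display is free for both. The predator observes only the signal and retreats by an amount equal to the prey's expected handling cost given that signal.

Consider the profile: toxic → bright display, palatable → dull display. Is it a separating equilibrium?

Under separation the predator infers type exactly: bright display → toxic (pays 69), dull display → palatable (pays 28).
Toxic: bright display gives 69 − 24 = 45; dull display gives 28 − 0 = 28. No deviation. ✓
Palatable: dull display gives 28 − 0 = 28; bright display gives 69 − 27 = 42. Would deviate. ✗

No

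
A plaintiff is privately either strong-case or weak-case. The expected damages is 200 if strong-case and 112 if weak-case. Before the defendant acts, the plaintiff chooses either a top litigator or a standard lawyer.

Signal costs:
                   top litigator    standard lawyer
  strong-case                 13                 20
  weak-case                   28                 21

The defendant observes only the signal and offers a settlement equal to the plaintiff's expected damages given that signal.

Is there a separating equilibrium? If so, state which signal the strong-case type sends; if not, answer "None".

Try strong-case → top litigator, weak-case → standard lawyer:
  If types separate, top litigator earns payment 200 and standard lawyer earns 112.
  Strong-case: top litigator gives 200 − 13 = 187; standard lawyer gives 112 − 20 = 92. No deviation. ✓
  Weak-case: standard lawyer gives 112 − 21 = 91; top litigator gives 200 − 28 = 172. Would deviate. ✗
Try strong-case → standard lawyer, weak-case → top litigator:
  If types separate, standard lawyer earns payment 200 and top litigator earns 112.
  Strong-case: standard lawyer gives 200 − 20 = 180; top litigator gives 112 − 13 = 99. No deviation. ✓
  Weak-case: top litigator gives 112 − 28 = 84; standard lawyer gives 200 − 21 = 179. Would deviate. ✗
Neither assignment is incentive-compatible.

None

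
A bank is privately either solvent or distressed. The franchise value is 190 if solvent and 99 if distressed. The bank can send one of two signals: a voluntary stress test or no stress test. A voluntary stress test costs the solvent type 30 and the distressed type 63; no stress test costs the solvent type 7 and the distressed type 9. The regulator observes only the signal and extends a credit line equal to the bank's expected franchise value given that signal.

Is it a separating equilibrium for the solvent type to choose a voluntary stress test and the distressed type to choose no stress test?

If types separate, stress test earns payment 190 and no stress test earns 99.
Solvent: stress test gives 190 − 30 = 160; no stress test gives 99 − 7 = 92. No deviation. ✓
Distressed: no stress test gives 99 − 9 = 90; stress test gives 190 − 63 = 127. Would deviate. ✗

No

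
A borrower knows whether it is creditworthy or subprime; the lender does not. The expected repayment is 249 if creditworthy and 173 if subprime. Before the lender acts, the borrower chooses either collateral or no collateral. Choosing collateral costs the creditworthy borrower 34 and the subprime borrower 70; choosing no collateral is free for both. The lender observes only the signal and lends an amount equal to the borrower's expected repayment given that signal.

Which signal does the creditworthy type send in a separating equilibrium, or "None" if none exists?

None

Try creditworthy → collateral, subprime → no collateral:
  Under separation the lender infers type exactly: collateral → creditworthy (pays 249), no collateral → subprime (pays 173).
  Creditworthy: collateral gives 249 − 34 = 215; no collateral gives 173 − 0 = 173. No deviation. ✓
  Subprime: no collateral gives 173 − 0 = 173; collateral gives 249 − 70 = 179. Would deviate. ✗
Try creditworthy → no collateral, subprime → collateral:
  Under separation the lender infers type exactly: no collateral → creditworthy (pays 249), collateral → subprime (pays 173).
  Creditworthy: no collateral gives 249 − 0 = 249; collateral gives 173 − 34 = 139. No deviation. ✓
  Subprime: collateral gives 173 − 70 = 103; no collateral gives 249 − 0 = 249. Would deviate. ✗
Neither assignment is incentive-compatible.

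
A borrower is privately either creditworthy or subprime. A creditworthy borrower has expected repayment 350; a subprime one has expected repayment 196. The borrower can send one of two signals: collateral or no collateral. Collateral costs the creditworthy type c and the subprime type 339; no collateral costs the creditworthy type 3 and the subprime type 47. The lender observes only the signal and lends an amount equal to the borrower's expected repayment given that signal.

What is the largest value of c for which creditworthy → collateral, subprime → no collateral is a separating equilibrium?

157

Under separation: collateral → creditworthy (pays 350); no collateral → subprime (pays 196).
Subprime: 196 − 47 = 149 ≥ 350 − 339 = 11. Holds regardless of c. ✓
Creditworthy: 350 − c ≥ 196 − 3, so c ≤ 350 − 193 = 157.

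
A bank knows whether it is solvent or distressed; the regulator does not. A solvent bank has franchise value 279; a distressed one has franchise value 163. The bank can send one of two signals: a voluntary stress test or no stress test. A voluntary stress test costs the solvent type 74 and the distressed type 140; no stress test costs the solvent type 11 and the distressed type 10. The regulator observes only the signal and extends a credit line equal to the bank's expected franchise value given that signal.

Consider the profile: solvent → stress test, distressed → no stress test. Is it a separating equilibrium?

If types separate, stress test earns payment 279 and no stress test earns 163.
Solvent: stress test gives 279 − 74 = 205; no stress test gives 163 − 11 = 152. No deviation. ✓
Distressed: no stress test gives 163 − 10 = 153; stress test gives 279 − 140 = 139. No deviation. ✓
Both incentive constraints hold.

Yes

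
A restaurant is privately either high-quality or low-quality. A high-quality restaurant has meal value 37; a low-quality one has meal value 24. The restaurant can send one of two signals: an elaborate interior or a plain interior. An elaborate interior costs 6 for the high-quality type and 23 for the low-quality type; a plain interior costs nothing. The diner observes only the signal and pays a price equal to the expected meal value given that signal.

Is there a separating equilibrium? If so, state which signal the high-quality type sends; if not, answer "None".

Try high-quality → elaborate interior, low-quality → plain interior:
  If types separate, elaborate interior earns payment 37 and plain interior earns 24.
  High-quality: elaborate interior gives 37 − 6 = 31; plain interior gives 24 − 0 = 24. No deviation. ✓
  Low-quality: plain interior gives 24 − 0 = 24; elaborate interior gives 37 − 23 = 14. No deviation. ✓
Both hold — the high-quality type sends elaborate interior.

elaborate interior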